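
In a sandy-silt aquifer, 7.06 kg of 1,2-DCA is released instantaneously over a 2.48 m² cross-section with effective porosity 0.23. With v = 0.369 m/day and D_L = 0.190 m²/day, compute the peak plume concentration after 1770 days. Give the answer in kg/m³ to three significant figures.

The peak of an instantaneous 1D plume sits at x = vt; there the Gaussian factor is 1 and C_max = M/(n_e·A·√(4πDt)), where n_e·A is the pore area the mass is dissolved in.
√(4πDt) = √(4π × 0.190 × 1770) = 65.01 m, so C_max = 7.06/(0.23 × 2.48 × 65.01) = 0.190 kg/m³.

0.190 kg/m³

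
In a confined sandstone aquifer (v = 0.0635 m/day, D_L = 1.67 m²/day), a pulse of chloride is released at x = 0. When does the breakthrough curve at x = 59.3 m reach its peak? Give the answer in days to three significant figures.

607 days

For the 1D instantaneous-source solution, setting ∂C/∂t = 0 at fixed x gives v²t² + 2Dt − x² = 0, so t = (√(D² + v²x²) − D)/v².
√(D² + v²x²) = √(1.67² + 0.0635² × 59.3²) = 4.119; v² = 0.00403225.
t = (4.119 − 1.67)/0.00403225 = 607 days (vs. the pure-advection estimate x/v = 934 d).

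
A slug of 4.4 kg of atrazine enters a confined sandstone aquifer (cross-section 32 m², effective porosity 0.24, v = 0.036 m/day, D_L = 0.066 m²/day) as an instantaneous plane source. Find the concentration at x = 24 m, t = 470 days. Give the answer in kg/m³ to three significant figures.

For an instantaneous plane source, C(x,t) = M/(n_e·A·√(4πDt)) · exp(−(x−vt)²/(4Dt)), with n_e·A the pore (flow) area.
Plume center vt = 0.036 × 470 = 16.92 m, so the well at 24 m is 7.08 m downgradient of the peak.
√(4πDt) = 19.74 m, giving peak height M/(n_e·A·√(4πDt)) = 4.4/(0.24 × 32 × 19.74) = 0.02902 kg/m³.
(x−vt)²/(4Dt) = (7.08)²/(4 × 0.066 × 470) = 0.4040; exp(−0.4040) = 0.6676.
C = 0.02902 × 0.6676 = 0.0194 kg/m³.

0.0194 kg/m³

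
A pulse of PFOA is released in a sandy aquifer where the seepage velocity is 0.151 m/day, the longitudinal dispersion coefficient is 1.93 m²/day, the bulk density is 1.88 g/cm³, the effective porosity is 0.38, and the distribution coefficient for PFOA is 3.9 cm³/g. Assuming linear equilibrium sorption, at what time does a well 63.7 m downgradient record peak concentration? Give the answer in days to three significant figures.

7010 days

Retardation factor R = 1 + ρ_b·K_d/n = 1 + 1.88 × 3.9/0.38 = 20.29.
Sorption retards both mechanisms: v_R = v/R = 0.007442 m/day, D_R = D/R = 0.09512 m²/day.
Peak time from v_R²t² + 2D_R t − x² = 0: t = (√(D_R² + v_R²x²) − D_R)/v_R².
√(D_R² + v_R²x²) = √(0.09512² + 0.007442² × 63.7²) = 0.4835; v_R² = 5.538e-05.
t = (0.4835 − 0.09512)/5.538e-05 = 7010 days.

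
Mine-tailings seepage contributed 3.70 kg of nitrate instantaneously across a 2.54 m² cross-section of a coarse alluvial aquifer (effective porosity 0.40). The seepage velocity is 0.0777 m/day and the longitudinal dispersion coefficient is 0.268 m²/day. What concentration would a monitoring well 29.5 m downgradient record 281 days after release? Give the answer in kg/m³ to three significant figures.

0.0974 kg/m³

For an instantaneous plane source, C(x,t) = M/(n_e·A·√(4πDt)) · exp(−(x−vt)²/(4Dt)), with n_e·A the pore (flow) area.
Plume center vt = 0.0777 × 281 = 21.8337 m, so the well at 29.5 m is 7.6663 m downgradient of the peak.
√(4πDt) = 30.76 m, giving peak height M/(n_e·A·√(4πDt)) = 3.70/(0.40 × 2.54 × 30.76) = 0.1184 kg/m³.
(x−vt)²/(4Dt) = (7.6663)²/(4 × 0.268 × 281) = 0.1951; exp(−0.1951) = 0.8228.
C = 0.1184 × 0.8228 = 0.0974 kg/m³.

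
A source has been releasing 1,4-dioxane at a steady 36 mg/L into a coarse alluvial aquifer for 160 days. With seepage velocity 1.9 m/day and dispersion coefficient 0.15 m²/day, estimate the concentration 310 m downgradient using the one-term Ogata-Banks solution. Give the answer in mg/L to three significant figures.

6.96 mg/L

For a continuous step input, C/C₀ ≈ ½·erfc((x−vt)/(2√(Dt))).
vt = 1.9 × 160 = 304 m and 2√(Dt) = 2√(0.15 × 160) = 9.798 m.
Argument (x−vt)/(2√(Dt)) = (310 − 304)/9.798 = 0.6124; ½·erfc(0.6124) = 0.1932.
C = 36 × 0.1932 = 6.96 mg/L.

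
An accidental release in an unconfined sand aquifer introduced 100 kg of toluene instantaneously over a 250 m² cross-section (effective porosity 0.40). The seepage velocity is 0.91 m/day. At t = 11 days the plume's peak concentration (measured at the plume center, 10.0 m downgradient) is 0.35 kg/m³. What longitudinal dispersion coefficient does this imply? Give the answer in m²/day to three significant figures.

0.0591 m²/day

At the plume center C_max = M/(n_e·A·√(4πDt)), so D = M²/(4πt·(n_e·A·C_max)²).
n_e·A·C_max = 0.40 × 250 × 0.35 = 35.00 kg/m.
D = 100²/(4π × 11 × 35.00²) = 0.0591 m²/day.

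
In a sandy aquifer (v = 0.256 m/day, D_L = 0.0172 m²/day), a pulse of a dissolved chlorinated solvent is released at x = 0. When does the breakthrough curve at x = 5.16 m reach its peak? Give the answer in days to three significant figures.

19.9 days

For the 1D instantaneous-source solution, setting ∂C/∂t = 0 at fixed x gives v²t² + 2Dt − x² = 0, so t = (√(D² + v²x²) − D)/v².
√(D² + v²x²) = √(0.0172² + 0.256² × 5.16²) = 1.321; v² = 0.065536.
t = (1.321 − 0.0172)/0.065536 = 19.9 days (vs. the pure-advection estimate x/v = 20.2 d).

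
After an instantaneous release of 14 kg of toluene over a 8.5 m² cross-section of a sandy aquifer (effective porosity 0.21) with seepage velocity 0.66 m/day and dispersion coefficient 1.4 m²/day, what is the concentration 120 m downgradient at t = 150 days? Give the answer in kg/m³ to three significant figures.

For an instantaneous plane source, C(x,t) = M/(n_e·A·√(4πDt)) · exp(−(x−vt)²/(4Dt)), with n_e·A the pore (flow) area.
Plume center vt = 0.66 × 150 = 99 m, so the well at 120 m is 21 m downgradient of the peak.
√(4πDt) = 51.37 m, giving peak height M/(n_e·A·√(4πDt)) = 14/(0.21 × 8.5 × 51.37) = 0.1527 kg/m³.
(x−vt)²/(4Dt) = (21)²/(4 × 1.4 × 150) = 0.5250; exp(−0.5250) = 0.5916.
C = 0.1527 × 0.5916 = 0.0903 kg/m³.

0.0903 kg/m³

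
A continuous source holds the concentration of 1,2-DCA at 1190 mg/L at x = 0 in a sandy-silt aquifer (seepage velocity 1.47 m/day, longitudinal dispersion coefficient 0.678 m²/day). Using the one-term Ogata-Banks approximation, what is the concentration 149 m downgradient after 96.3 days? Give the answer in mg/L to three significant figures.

For a continuous step input, C/C₀ ≈ ½·erfc((x−vt)/(2√(Dt))).
vt = 1.47 × 96.3 = 141.561 m and 2√(Dt) = 2√(0.678 × 96.3) = 16.16 m.
Argument (x−vt)/(2√(Dt)) = (149 − 141.561)/16.16 = 0.4603; ½·erfc(0.4603) = 0.2575.
C = 1190 × 0.2575 = 306 mg/L.

306 mg/L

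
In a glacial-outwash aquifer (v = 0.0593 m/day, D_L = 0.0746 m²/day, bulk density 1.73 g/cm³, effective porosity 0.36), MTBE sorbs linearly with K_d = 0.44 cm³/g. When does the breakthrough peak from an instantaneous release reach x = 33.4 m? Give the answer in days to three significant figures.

Retardation factor R = 1 + ρ_b·K_d/n = 1 + 1.73 × 0.44/0.36 = 3.114.
Sorption retards both mechanisms: v_R = v/R = 0.01904 m/day, D_R = D/R = 0.02396 m²/day.
Peak time from v_R²t² + 2D_R t − x² = 0: t = (√(D_R² + v_R²x²) − D_R)/v_R².
√(D_R² + v_R²x²) = √(0.02396² + 0.01904² × 33.4²) = 0.6364; v_R² = 0.0003625.
t = (0.6364 − 0.02396)/0.0003625 = 1690 days.

1690 days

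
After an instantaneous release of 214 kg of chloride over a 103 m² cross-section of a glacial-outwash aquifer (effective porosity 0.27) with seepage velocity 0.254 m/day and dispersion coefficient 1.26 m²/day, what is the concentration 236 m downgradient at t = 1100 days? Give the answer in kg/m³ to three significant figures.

0.0415 kg/m³

For an instantaneous plane source, C(x,t) = M/(n_e·A·√(4πDt)) · exp(−(x−vt)²/(4Dt)), with n_e·A the pore (flow) area.
Plume center vt = 0.254 × 1100 = 279.4 m, so the well at 236 m is 43.4 m upgradient of the peak.
√(4πDt) = 132.0 m, giving peak height M/(n_e·A·√(4πDt)) = 214/(0.27 × 103 × 132.0) = 0.05830 kg/m³.
(x−vt)²/(4Dt) = (-43.4)²/(4 × 1.26 × 1100) = 0.3397; exp(−0.3397) = 0.7120.
C = 0.05830 × 0.7120 = 0.0415 kg/m³.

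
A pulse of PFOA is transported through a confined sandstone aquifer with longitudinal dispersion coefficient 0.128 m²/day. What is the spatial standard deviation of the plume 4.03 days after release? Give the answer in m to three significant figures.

Dispersive spreading gives a Gaussian with σ² = 2Dt; advection only shifts the center.
σ = √(2 × 0.128 × 4.03) = 1.02 m.

1.02 m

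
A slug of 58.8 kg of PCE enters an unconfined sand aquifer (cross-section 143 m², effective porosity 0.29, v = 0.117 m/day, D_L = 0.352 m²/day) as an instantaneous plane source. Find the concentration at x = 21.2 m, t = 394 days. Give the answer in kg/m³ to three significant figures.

0.0111 kg/m³

For an instantaneous plane source, C(x,t) = M/(n_e·A·√(4πDt)) · exp(−(x−vt)²/(4Dt)), with n_e·A the pore (flow) area.
Plume center vt = 0.117 × 394 = 46.098 m, so the well at 21.2 m is 24.898 m upgradient of the peak.
√(4πDt) = 41.75 m, giving peak height M/(n_e·A·√(4πDt)) = 58.8/(0.29 × 143 × 41.75) = 0.03396 kg/m³.
(x−vt)²/(4Dt) = (-24.898)²/(4 × 0.352 × 394) = 1.117; exp(−1.117) = 0.3273.
C = 0.03396 × 0.3273 = 0.0111 kg/m³.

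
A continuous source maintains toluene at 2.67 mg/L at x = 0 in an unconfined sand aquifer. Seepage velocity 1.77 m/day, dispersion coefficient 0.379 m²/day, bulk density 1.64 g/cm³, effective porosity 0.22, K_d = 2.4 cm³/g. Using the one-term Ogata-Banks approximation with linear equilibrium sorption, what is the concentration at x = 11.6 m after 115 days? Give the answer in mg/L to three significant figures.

Retardation factor R = 1 + ρ_b·K_d/n = 1 + 1.64 × 2.4/0.22 = 18.89.
Sorption retards both mechanisms: v_R = v/R = 0.09370 m/day, D_R = D/R = 0.02006 m²/day.
v_R·t = 0.09370 × 115 = 10.7755 m; 2√(D_R t) = 3.038 m; argument = (11.6 − 10.7755)/3.038 = 0.2714.
C = C₀ × ½·erfc(0.2714) = 2.67 × 0.3506 = 0.936 mg/L.

0.936 mg/L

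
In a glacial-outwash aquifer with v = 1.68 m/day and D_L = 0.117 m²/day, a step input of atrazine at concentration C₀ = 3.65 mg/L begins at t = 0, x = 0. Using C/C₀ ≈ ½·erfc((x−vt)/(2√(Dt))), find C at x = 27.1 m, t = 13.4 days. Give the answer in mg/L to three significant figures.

0.0175 mg/L

For a continuous step input, C/C₀ ≈ ½·erfc((x−vt)/(2√(Dt))).
vt = 1.68 × 13.4 = 22.512 m and 2√(Dt) = 2√(0.117 × 13.4) = 2.504 m.
Argument (x−vt)/(2√(Dt)) = (27.1 − 22.512)/2.504 = 1.832; ½·erfc(1.832) = 0.004787.
C = 3.65 × 0.004787 = 0.0175 mg/L.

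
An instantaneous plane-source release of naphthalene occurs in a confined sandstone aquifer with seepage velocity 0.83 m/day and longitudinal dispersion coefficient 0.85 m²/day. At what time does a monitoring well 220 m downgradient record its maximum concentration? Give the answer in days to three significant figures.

264 days

For the 1D instantaneous-source solution, setting ∂C/∂t = 0 at fixed x gives v²t² + 2Dt − x² = 0, so t = (√(D² + v²x²) − D)/v².
√(D² + v²x²) = √(0.85² + 0.83² × 220²) = 182.6; v² = 0.6889.
t = (182.6 − 0.85)/0.6889 = 264 days (vs. the pure-advection estimate x/v = 265 d).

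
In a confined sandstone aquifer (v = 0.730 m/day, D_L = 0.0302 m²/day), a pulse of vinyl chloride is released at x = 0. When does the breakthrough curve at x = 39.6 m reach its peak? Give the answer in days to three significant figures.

54.2 days

For the 1D instantaneous-source solution, setting ∂C/∂t = 0 at fixed x gives v²t² + 2Dt − x² = 0, so t = (√(D² + v²x²) − D)/v².
√(D² + v²x²) = √(0.0302² + 0.730² × 39.6²) = 28.91; v² = 0.5329.
t = (28.91 − 0.0302)/0.5329 = 54.2 days (vs. the pure-advection estimate x/v = 54.2 d).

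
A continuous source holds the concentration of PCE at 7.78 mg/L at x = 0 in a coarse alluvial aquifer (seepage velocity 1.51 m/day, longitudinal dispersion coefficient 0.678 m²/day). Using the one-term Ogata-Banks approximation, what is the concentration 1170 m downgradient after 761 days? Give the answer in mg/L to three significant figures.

2.01 mg/L

For a continuous step input, C/C₀ ≈ ½·erfc((x−vt)/(2√(Dt))).
vt = 1.51 × 761 = 1149.11 m and 2√(Dt) = 2√(0.678 × 761) = 45.43 m.
Argument (x−vt)/(2√(Dt)) = (1170 − 1149.11)/45.43 = 0.4598; ½·erfc(0.4598) = 0.2578.
C = 7.78 × 0.2578 = 2.01 mg/L.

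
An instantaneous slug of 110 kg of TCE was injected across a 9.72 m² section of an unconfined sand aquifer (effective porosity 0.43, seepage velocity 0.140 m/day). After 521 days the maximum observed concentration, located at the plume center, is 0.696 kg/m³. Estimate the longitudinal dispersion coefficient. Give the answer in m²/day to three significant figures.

At the plume center C_max = M/(n_e·A·√(4πDt)), so D = M²/(4πt·(n_e·A·C_max)²).
n_e·A·C_max = 0.43 × 9.72 × 0.696 = 2.909 kg/m.
D = 110²/(4π × 521 × 2.909²) = 0.218 m²/day.

0.218 m²/day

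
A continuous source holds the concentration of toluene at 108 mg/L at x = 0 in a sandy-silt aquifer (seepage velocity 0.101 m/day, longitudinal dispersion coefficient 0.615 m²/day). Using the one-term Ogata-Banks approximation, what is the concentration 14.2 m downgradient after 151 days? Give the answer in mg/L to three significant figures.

57.3 mg/L

For a continuous step input, C/C₀ ≈ ½·erfc((x−vt)/(2√(Dt))).
vt = 0.101 × 151 = 15.251 m and 2√(Dt) = 2√(0.615 × 151) = 19.27 m.
Argument (x−vt)/(2√(Dt)) = (14.2 − 15.251)/19.27 = -0.05454; ½·erfc(-0.05454) = 0.5307.
C = 108 × 0.5307 = 57.3 mg/L.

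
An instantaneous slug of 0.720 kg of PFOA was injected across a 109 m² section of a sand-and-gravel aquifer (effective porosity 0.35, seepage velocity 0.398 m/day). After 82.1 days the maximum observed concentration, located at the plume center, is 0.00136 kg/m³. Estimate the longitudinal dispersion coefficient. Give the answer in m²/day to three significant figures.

At the plume center C_max = M/(n_e·A·√(4πDt)), so D = M²/(4πt·(n_e·A·C_max)²).
n_e·A·C_max = 0.35 × 109 × 0.00136 = 0.05188 kg/m.
D = 0.720²/(4π × 82.1 × 0.05188²) = 0.187 m²/day.

0.187 m²/day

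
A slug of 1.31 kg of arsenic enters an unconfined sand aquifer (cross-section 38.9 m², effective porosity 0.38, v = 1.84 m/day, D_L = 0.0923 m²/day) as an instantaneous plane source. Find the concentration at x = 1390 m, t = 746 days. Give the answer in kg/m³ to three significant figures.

For an instantaneous plane source, C(x,t) = M/(n_e·A·√(4πDt)) · exp(−(x−vt)²/(4Dt)), with n_e·A the pore (flow) area.
Plume center vt = 1.84 × 746 = 1372.64 m, so the well at 1390 m is 17.36 m downgradient of the peak.
√(4πDt) = 29.42 m, giving peak height M/(n_e·A·√(4πDt)) = 1.31/(0.38 × 38.9 × 29.42) = 0.003012 kg/m³.
(x−vt)²/(4Dt) = (17.36)²/(4 × 0.0923 × 746) = 1.094; exp(−1.094) = 0.3349.
C = 0.003012 × 0.3349 = 0.00101 kg/m³.

0.00101 kg/m³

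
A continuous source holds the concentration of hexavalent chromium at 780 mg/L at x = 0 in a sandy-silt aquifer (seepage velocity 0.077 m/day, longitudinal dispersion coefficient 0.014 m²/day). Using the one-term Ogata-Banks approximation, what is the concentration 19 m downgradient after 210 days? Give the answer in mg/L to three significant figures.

For a continuous step input, C/C₀ ≈ ½·erfc((x−vt)/(2√(Dt))).
vt = 0.077 × 210 = 16.17 m and 2√(Dt) = 2√(0.014 × 210) = 3.429 m.
Argument (x−vt)/(2√(Dt)) = (19 − 16.17)/3.429 = 0.8253; ½·erfc(0.8253) = 0.1216.
C = 780 × 0.1216 = 94.8 mg/L.

94.8 mg/L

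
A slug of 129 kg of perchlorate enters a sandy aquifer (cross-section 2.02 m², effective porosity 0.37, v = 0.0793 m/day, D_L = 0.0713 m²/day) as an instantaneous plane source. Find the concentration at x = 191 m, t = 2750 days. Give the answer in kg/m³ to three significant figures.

For an instantaneous plane source, C(x,t) = M/(n_e·A·√(4πDt)) · exp(−(x−vt)²/(4Dt)), with n_e·A the pore (flow) area.
Plume center vt = 0.0793 × 2750 = 218.075 m, so the well at 191 m is 27.075 m upgradient of the peak.
√(4πDt) = 49.64 m, giving peak height M/(n_e·A·√(4πDt)) = 129/(0.37 × 2.02 × 49.64) = 3.477 kg/m³.
(x−vt)²/(4Dt) = (-27.075)²/(4 × 0.0713 × 2750) = 0.9347; exp(−0.9347) = 0.3927.
C = 3.477 × 0.3927 = 1.37 kg/m³.

1.37 kg/m³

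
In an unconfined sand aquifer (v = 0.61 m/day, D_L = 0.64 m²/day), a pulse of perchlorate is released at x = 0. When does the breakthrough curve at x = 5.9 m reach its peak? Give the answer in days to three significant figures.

For the 1D instantaneous-source solution, setting ∂C/∂t = 0 at fixed x gives v²t² + 2Dt − x² = 0, so t = (√(D² + v²x²) − D)/v².
√(D² + v²x²) = √(0.64² + 0.61² × 5.9²) = 3.655; v² = 0.3721.
t = (3.655 − 0.64)/0.3721 = 8.10 days (vs. the pure-advection estimate x/v = 9.67 d).

8.10 days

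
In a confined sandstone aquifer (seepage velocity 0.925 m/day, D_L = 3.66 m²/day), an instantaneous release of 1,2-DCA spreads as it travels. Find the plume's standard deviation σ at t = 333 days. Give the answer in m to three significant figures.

49.4 m

Dispersive spreading gives a Gaussian with σ² = 2Dt; advection only shifts the center.
σ = √(2 × 3.66 × 333) = 49.4 m.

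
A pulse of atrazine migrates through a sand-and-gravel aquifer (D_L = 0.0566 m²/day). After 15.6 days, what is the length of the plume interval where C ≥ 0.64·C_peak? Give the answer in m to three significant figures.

The plume is Gaussian with σ = √(2Dt) = √(2 × 0.0566 × 15.6) = 1.329 m.
C/C_peak = exp(−Δx²/(2σ²)) = 0.64 ⇒ Δx = σ·√(−2 ln 0.64) = 1.329 × 0.9448 = 1.256 m.
Width = 2Δx = 2.51 m.

2.51 m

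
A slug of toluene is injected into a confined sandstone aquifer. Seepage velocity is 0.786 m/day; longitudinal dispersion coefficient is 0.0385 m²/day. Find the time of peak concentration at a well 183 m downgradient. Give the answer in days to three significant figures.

For the 1D instantaneous-source solution, setting ∂C/∂t = 0 at fixed x gives v²t² + 2Dt − x² = 0, so t = (√(D² + v²x²) − D)/v².
√(D² + v²x²) = √(0.0385² + 0.786² × 183²) = 143.8; v² = 0.617796.
t = (143.8 − 0.0385)/0.617796 = 233 days (vs. the pure-advection estimate x/v = 233 d).

233 days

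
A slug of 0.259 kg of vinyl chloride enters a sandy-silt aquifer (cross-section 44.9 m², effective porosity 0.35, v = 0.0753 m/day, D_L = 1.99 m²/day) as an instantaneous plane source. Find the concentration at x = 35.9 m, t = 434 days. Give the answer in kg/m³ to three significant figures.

For an instantaneous plane source, C(x,t) = M/(n_e·A·√(4πDt)) · exp(−(x−vt)²/(4Dt)), with n_e·A the pore (flow) area.
Plume center vt = 0.0753 × 434 = 32.6802 m, so the well at 35.9 m is 3.2198 m downgradient of the peak.
√(4πDt) = 104.2 m, giving peak height M/(n_e·A·√(4πDt)) = 0.259/(0.35 × 44.9 × 104.2) = 0.0001582 kg/m³.
(x−vt)²/(4Dt) = (3.2198)²/(4 × 1.99 × 434) = 0.003001; exp(−0.003001) = 0.9970.
C = 0.0001582 × 0.9970 = 0.000158 kg/m³.

0.000158 kg/m³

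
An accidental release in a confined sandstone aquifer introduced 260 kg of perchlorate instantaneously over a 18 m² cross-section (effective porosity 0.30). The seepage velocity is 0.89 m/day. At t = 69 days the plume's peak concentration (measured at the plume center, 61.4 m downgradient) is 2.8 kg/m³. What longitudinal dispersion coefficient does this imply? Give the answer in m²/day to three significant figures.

0.341 m²/day

At the plume center C_max = M/(n_e·A·√(4πDt)), so D = M²/(4πt·(n_e·A·C_max)²).
n_e·A·C_max = 0.30 × 18 × 2.8 = 15.12 kg/m.
D = 260²/(4π × 69 × 15.12²) = 0.341 m²/day.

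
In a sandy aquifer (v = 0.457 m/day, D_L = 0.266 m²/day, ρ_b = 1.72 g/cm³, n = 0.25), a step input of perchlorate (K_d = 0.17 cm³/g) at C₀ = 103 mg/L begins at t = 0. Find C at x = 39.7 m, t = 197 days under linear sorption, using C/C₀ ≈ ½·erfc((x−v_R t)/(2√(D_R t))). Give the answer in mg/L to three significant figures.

62.0 mg/L

Retardation factor R = 1 + ρ_b·K_d/n = 1 + 1.72 × 0.17/0.25 = 2.170.
Sorption retards both mechanisms: v_R = v/R = 0.2106 m/day, D_R = D/R = 0.1226 m²/day.
v_R·t = 0.2106 × 197 = 41.4882 m; 2√(D_R t) = 9.829 m; argument = (39.7 − 41.4882)/9.829 = -0.1819.
C = C₀ × ½·erfc(-0.1819) = 103 × 0.6015 = 62.0 mg/L.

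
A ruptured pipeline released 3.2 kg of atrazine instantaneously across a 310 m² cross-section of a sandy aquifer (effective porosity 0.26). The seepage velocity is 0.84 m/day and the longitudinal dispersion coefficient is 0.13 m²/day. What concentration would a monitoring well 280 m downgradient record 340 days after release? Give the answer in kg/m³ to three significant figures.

0.00141 kg/m³

For an instantaneous plane source, C(x,t) = M/(n_e·A·√(4πDt)) · exp(−(x−vt)²/(4Dt)), with n_e·A the pore (flow) area.
Plume center vt = 0.84 × 340 = 285.6 m, so the well at 280 m is 5.6 m upgradient of the peak.
√(4πDt) = 23.57 m, giving peak height M/(n_e·A·√(4πDt)) = 3.2/(0.26 × 310 × 23.57) = 0.001684 kg/m³.
(x−vt)²/(4Dt) = (-5.6)²/(4 × 0.13 × 340) = 0.1774; exp(−0.1774) = 0.8374.
C = 0.001684 × 0.8374 = 0.00141 kg/m³.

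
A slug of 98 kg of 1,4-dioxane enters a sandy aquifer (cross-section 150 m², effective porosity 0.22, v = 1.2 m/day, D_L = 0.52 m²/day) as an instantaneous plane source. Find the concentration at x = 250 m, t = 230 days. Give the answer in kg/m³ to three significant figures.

For an instantaneous plane source, C(x,t) = M/(n_e·A·√(4πDt)) · exp(−(x−vt)²/(4Dt)), with n_e·A the pore (flow) area.
Plume center vt = 1.2 × 230 = 276 m, so the well at 250 m is 26 m upgradient of the peak.
√(4πDt) = 38.77 m, giving peak height M/(n_e·A·√(4πDt)) = 98/(0.22 × 150 × 38.77) = 0.07660 kg/m³.
(x−vt)²/(4Dt) = (-26)²/(4 × 0.52 × 230) = 1.413; exp(−1.413) = 0.2434.
C = 0.07660 × 0.2434 = 0.0186 kg/m³.

0.0186 kg/m³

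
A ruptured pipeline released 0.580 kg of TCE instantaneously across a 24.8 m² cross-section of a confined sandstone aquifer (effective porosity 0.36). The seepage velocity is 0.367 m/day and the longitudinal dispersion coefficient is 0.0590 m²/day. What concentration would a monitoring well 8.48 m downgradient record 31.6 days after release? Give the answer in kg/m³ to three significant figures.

0.00365 kg/m³

For an instantaneous plane source, C(x,t) = M/(n_e·A·√(4πDt)) · exp(−(x−vt)²/(4Dt)), with n_e·A the pore (flow) area.
Plume center vt = 0.367 × 31.6 = 11.5972 m, so the well at 8.48 m is 3.1172 m upgradient of the peak.
√(4πDt) = 4.840 m, giving peak height M/(n_e·A·√(4πDt)) = 0.580/(0.36 × 24.8 × 4.840) = 0.01342 kg/m³.
(x−vt)²/(4Dt) = (-3.1172)²/(4 × 0.0590 × 31.6) = 1.303; exp(−1.303) = 0.2717.
C = 0.01342 × 0.2717 = 0.00365 kg/m³.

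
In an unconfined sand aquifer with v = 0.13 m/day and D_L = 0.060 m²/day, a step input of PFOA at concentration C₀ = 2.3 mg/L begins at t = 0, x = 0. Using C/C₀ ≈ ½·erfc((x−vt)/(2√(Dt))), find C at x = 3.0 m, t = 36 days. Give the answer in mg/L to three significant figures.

For a continuous step input, C/C₀ ≈ ½·erfc((x−vt)/(2√(Dt))).
vt = 0.13 × 36 = 4.68 m and 2√(Dt) = 2√(0.060 × 36) = 2.939 m.
Argument (x−vt)/(2√(Dt)) = (3.0 − 4.68)/2.939 = -0.5716; ½·erfc(-0.5716) = 0.7906.
C = 2.3 × 0.7906 = 1.82 mg/L.

1.82 mg/L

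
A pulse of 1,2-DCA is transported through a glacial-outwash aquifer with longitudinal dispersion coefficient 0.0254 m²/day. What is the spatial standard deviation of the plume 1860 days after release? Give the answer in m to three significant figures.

9.72 m

Dispersive spreading gives a Gaussian with σ² = 2Dt; advection only shifts the center.
σ = √(2 × 0.0254 × 1860) = 9.72 m.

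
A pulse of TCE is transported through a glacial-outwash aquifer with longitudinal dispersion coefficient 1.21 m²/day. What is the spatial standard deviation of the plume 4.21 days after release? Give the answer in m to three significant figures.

Dispersive spreading gives a Gaussian with σ² = 2Dt; advection only shifts the center.
σ = √(2 × 1.21 × 4.21) = 3.19 m.

3.19 m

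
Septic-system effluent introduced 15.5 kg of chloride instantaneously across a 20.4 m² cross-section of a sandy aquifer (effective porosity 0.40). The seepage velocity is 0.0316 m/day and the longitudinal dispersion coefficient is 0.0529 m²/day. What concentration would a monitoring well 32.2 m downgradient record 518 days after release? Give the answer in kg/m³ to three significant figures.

0.0104 kg/m³

For an instantaneous plane source, C(x,t) = M/(n_e·A·√(4πDt)) · exp(−(x−vt)²/(4Dt)), with n_e·A the pore (flow) area.
Plume center vt = 0.0316 × 518 = 16.3688 m, so the well at 32.2 m is 15.8312 m downgradient of the peak.
√(4πDt) = 18.56 m, giving peak height M/(n_e·A·√(4πDt)) = 15.5/(0.40 × 20.4 × 18.56) = 0.1023 kg/m³.
(x−vt)²/(4Dt) = (15.8312)²/(4 × 0.0529 × 518) = 2.287; exp(−2.287) = 0.1016.
C = 0.1023 × 0.1016 = 0.0104 kg/m³.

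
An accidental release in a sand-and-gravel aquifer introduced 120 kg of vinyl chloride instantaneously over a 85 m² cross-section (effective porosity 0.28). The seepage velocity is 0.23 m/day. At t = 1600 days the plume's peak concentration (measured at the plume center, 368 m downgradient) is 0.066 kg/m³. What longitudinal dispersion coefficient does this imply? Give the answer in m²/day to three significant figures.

At the plume center C_max = M/(n_e·A·√(4πDt)), so D = M²/(4πt·(n_e·A·C_max)²).
n_e·A·C_max = 0.28 × 85 × 0.066 = 1.571 kg/m.
D = 120²/(4π × 1600 × 1.571²) = 0.290 m²/day.

0.290 m²/day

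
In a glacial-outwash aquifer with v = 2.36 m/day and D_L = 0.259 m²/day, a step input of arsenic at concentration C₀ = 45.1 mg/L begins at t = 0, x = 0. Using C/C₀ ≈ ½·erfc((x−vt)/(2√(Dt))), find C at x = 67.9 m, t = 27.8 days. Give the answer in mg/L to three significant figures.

For a continuous step input, C/C₀ ≈ ½·erfc((x−vt)/(2√(Dt))).
vt = 2.36 × 27.8 = 65.608 m and 2√(Dt) = 2√(0.259 × 27.8) = 5.367 m.
Argument (x−vt)/(2√(Dt)) = (67.9 − 65.608)/5.367 = 0.4271; ½·erfc(0.4271) = 0.2729.
C = 45.1 × 0.2729 = 12.3 mg/L.

12.3 mg/L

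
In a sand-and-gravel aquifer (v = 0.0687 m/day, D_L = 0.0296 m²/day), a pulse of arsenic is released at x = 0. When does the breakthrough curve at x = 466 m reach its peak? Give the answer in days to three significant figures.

For the 1D instantaneous-source solution, setting ∂C/∂t = 0 at fixed x gives v²t² + 2Dt − x² = 0, so t = (√(D² + v²x²) − D)/v².
√(D² + v²x²) = √(0.0296² + 0.0687² × 466²) = 32.01; v² = 0.00471969.
t = (32.01 − 0.0296)/0.00471969 = 6780 days (vs. the pure-advection estimate x/v = 6780 d).

6780 days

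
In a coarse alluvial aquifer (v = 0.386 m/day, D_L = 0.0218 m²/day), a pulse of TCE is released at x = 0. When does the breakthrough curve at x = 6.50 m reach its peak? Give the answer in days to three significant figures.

16.7 days

For the 1D instantaneous-source solution, setting ∂C/∂t = 0 at fixed x gives v²t² + 2Dt − x² = 0, so t = (√(D² + v²x²) − D)/v².
√(D² + v²x²) = √(0.0218² + 0.386² × 6.50²) = 2.509; v² = 0.148996.
t = (2.509 − 0.0218)/0.148996 = 16.7 days (vs. the pure-advection estimate x/v = 16.8 d).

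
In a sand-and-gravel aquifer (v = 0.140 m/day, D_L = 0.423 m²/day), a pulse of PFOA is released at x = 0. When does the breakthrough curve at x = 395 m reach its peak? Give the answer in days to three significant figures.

For the 1D instantaneous-source solution, setting ∂C/∂t = 0 at fixed x gives v²t² + 2Dt − x² = 0, so t = (√(D² + v²x²) − D)/v².
√(D² + v²x²) = √(0.423² + 0.140² × 395²) = 55.30; v² = 0.0196.
t = (55.30 − 0.423)/0.0196 = 2800 days (vs. the pure-advection estimate x/v = 2820 d).

2800 days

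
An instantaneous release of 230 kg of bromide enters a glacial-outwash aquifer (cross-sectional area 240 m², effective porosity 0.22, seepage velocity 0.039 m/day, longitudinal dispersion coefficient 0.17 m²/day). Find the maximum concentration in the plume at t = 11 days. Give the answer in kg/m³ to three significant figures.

The peak of an instantaneous 1D plume sits at x = vt; there the Gaussian factor is 1 and C_max = M/(n_e·A·√(4πDt)), where n_e·A is the pore area the mass is dissolved in.
√(4πDt) = √(4π × 0.17 × 11) = 4.848 m, so C_max = 230/(0.22 × 240 × 4.848) = 0.899 kg/m³.

0.899 kg/m³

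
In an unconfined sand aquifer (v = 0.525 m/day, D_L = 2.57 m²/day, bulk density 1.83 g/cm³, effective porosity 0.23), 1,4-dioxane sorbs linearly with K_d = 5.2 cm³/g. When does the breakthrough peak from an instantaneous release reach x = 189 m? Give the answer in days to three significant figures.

Retardation factor R = 1 + ρ_b·K_d/n = 1 + 1.83 × 5.2/0.23 = 42.37.
Sorption retards both mechanisms: v_R = v/R = 0.01239 m/day, D_R = D/R = 0.06066 m²/day.
Peak time from v_R²t² + 2D_R t − x² = 0: t = (√(D_R² + v_R²x²) − D_R)/v_R².
√(D_R² + v_R²x²) = √(0.06066² + 0.01239² × 189²) = 2.342; v_R² = 0.0001535.
t = (2.342 − 0.06066)/0.0001535 = 14900 days.

14900 days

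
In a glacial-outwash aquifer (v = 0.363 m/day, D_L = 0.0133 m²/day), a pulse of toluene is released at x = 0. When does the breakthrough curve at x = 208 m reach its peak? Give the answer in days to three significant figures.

573 days

For the 1D instantaneous-source solution, setting ∂C/∂t = 0 at fixed x gives v²t² + 2Dt − x² = 0, so t = (√(D² + v²x²) − D)/v².
√(D² + v²x²) = √(0.0133² + 0.363² × 208²) = 75.50; v² = 0.131769.
t = (75.50 − 0.0133)/0.131769 = 573 days (vs. the pure-advection estimate x/v = 573 d).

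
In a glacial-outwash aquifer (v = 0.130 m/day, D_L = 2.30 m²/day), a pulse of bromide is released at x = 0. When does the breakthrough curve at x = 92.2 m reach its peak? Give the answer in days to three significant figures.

For the 1D instantaneous-source solution, setting ∂C/∂t = 0 at fixed x gives v²t² + 2Dt − x² = 0, so t = (√(D² + v²x²) − D)/v².
√(D² + v²x²) = √(2.30² + 0.130² × 92.2²) = 12.20; v² = 0.0169.
t = (12.20 − 2.30)/0.0169 = 586 days (vs. the pure-advection estimate x/v = 709 d).

586 days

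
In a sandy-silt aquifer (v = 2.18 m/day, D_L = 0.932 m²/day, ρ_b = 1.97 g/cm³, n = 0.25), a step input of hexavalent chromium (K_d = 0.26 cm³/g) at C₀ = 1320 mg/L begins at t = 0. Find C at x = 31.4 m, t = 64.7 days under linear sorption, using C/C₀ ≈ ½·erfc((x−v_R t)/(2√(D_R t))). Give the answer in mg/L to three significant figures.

Retardation factor R = 1 + ρ_b·K_d/n = 1 + 1.97 × 0.26/0.25 = 3.049.
Sorption retards both mechanisms: v_R = v/R = 0.7150 m/day, D_R = D/R = 0.3057 m²/day.
v_R·t = 0.7150 × 64.7 = 46.2605 m; 2√(D_R t) = 8.895 m; argument = (31.4 − 46.2605)/8.895 = -1.671.
C = C₀ × ½·erfc(-1.671) = 1320 × 0.9909 = 1310 mg/L.

1310 mg/L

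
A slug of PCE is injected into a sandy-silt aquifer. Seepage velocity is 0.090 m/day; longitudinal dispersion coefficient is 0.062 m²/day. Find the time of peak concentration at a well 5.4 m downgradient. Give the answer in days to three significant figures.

52.8 days

For the 1D instantaneous-source solution, setting ∂C/∂t = 0 at fixed x gives v²t² + 2Dt − x² = 0, so t = (√(D² + v²x²) − D)/v².
√(D² + v²x²) = √(0.062² + 0.090² × 5.4²) = 0.4899; v² = 0.0081.
t = (0.4899 − 0.062)/0.0081 = 52.8 days (vs. the pure-advection estimate x/v = 60.0 d).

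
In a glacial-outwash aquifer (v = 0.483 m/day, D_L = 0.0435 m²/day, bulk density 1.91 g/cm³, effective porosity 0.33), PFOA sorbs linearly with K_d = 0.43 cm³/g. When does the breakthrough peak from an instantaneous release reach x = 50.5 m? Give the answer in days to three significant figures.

364 days

Retardation factor R = 1 + ρ_b·K_d/n = 1 + 1.91 × 0.43/0.33 = 3.489.
Sorption retards both mechanisms: v_R = v/R = 0.1384 m/day, D_R = D/R = 0.01247 m²/day.
Peak time from v_R²t² + 2D_R t − x² = 0: t = (√(D_R² + v_R²x²) − D_R)/v_R².
√(D_R² + v_R²x²) = √(0.01247² + 0.1384² × 50.5²) = 6.989; v_R² = 0.01915.
t = (6.989 − 0.01247)/0.01915 = 364 days.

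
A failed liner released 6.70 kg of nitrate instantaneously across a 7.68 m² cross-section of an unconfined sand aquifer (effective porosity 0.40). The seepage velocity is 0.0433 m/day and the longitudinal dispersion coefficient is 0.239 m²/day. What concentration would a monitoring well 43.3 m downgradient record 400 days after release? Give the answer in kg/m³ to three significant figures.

For an instantaneous plane source, C(x,t) = M/(n_e·A·√(4πDt)) · exp(−(x−vt)²/(4Dt)), with n_e·A the pore (flow) area.
Plume center vt = 0.0433 × 400 = 17.32 m, so the well at 43.3 m is 25.98 m downgradient of the peak.
√(4πDt) = 34.66 m, giving peak height M/(n_e·A·√(4πDt)) = 6.70/(0.40 × 7.68 × 34.66) = 0.06293 kg/m³.
(x−vt)²/(4Dt) = (25.98)²/(4 × 0.239 × 400) = 1.765; exp(−1.765) = 0.1712.
C = 0.06293 × 0.1712 = 0.0108 kg/m³.

0.0108 kg/m³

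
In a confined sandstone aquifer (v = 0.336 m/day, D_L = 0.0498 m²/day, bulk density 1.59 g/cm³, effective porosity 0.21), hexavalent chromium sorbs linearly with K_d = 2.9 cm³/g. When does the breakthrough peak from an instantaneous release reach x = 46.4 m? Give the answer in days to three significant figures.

Retardation factor R = 1 + ρ_b·K_d/n = 1 + 1.59 × 2.9/0.21 = 22.96.
Sorption retards both mechanisms: v_R = v/R = 0.01463 m/day, D_R = D/R = 0.002169 m²/day.
Peak time from v_R²t² + 2D_R t − x² = 0: t = (√(D_R² + v_R²x²) − D_R)/v_R².
√(D_R² + v_R²x²) = √(0.002169² + 0.01463² × 46.4²) = 0.6788; v_R² = 0.0002140.
t = (0.6788 − 0.002169)/0.0002140 = 3160 days.

3160 days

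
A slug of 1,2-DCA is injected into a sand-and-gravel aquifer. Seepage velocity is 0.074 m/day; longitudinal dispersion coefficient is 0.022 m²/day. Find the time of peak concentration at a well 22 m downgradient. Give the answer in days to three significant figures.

For the 1D instantaneous-source solution, setting ∂C/∂t = 0 at fixed x gives v²t² + 2Dt − x² = 0, so t = (√(D² + v²x²) − D)/v².
√(D² + v²x²) = √(0.022² + 0.074² × 22²) = 1.628; v² = 0.005476.
t = (1.628 − 0.022)/0.005476 = 293 days (vs. the pure-advection estimate x/v = 297 d).

293 days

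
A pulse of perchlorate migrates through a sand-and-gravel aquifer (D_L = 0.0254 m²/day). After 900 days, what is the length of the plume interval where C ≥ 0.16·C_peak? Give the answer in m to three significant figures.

The plume is Gaussian with σ = √(2Dt) = √(2 × 0.0254 × 900) = 6.762 m.
C/C_peak = exp(−Δx²/(2σ²)) = 0.16 ⇒ Δx = σ·√(−2 ln 0.16) = 6.762 × 1.914 = 12.94 m.
Width = 2Δx = 25.9 m.

25.9 m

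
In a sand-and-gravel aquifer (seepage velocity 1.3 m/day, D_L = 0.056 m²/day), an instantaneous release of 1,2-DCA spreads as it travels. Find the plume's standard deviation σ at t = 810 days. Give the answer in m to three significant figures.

9.52 m

Dispersive spreading gives a Gaussian with σ² = 2Dt; advection only shifts the center.
σ = √(2 × 0.056 × 810) = 9.52 m.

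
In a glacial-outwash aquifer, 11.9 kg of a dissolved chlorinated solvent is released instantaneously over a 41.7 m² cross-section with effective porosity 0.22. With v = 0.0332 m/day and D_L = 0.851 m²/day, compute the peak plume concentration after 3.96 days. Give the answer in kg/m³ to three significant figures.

The peak of an instantaneous 1D plume sits at x = vt; there the Gaussian factor is 1 and C_max = M/(n_e·A·√(4πDt)), where n_e·A is the pore area the mass is dissolved in.
√(4πDt) = √(4π × 0.851 × 3.96) = 6.508 m, so C_max = 11.9/(0.22 × 41.7 × 6.508) = 0.199 kg/m³.

0.199 kg/m³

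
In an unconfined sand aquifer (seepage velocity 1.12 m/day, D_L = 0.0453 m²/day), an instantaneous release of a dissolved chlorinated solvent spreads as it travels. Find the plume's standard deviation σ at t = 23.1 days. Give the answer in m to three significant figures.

Dispersive spreading gives a Gaussian with σ² = 2Dt; advection only shifts the center.
σ = √(2 × 0.0453 × 23.1) = 1.45 m.

1.45 m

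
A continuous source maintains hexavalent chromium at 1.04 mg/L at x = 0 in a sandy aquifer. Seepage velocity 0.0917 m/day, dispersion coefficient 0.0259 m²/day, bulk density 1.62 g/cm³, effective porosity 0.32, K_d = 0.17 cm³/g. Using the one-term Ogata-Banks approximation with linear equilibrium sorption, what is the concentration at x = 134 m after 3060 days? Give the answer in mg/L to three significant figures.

1.00 mg/L

Retardation factor R = 1 + ρ_b·K_d/n = 1 + 1.62 × 0.17/0.32 = 1.861.
Sorption retards both mechanisms: v_R = v/R = 0.04927 m/day, D_R = D/R = 0.01392 m²/day.
v_R·t = 0.04927 × 3060 = 150.7662 m; 2√(D_R t) = 13.05 m; argument = (134 − 150.7662)/13.05 = -1.285.
C = C₀ × ½·erfc(-1.285) = 1.04 × 0.9654 = 1.00 mg/L.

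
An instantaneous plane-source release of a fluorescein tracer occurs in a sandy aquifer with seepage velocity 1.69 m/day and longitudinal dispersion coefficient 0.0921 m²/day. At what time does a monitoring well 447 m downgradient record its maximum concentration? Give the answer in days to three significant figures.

264 days

For the 1D instantaneous-source solution, setting ∂C/∂t = 0 at fixed x gives v²t² + 2Dt − x² = 0, so t = (√(D² + v²x²) − D)/v².
√(D² + v²x²) = √(0.0921² + 1.69² × 447²) = 755.4; v² = 2.8561.
t = (755.4 − 0.0921)/2.8561 = 264 days (vs. the pure-advection estimate x/v = 264 d).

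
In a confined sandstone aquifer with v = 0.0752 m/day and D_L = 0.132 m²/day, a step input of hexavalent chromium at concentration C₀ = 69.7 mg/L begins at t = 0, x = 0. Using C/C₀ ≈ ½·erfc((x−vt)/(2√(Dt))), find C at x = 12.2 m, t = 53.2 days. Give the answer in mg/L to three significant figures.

0.999 mg/L

For a continuous step input, C/C₀ ≈ ½·erfc((x−vt)/(2√(Dt))).
vt = 0.0752 × 53.2 = 4.00064 m and 2√(Dt) = 2√(0.132 × 53.2) = 5.300 m.
Argument (x−vt)/(2√(Dt)) = (12.2 − 4.00064)/5.300 = 1.547; ½·erfc(1.547) = 0.01434.
C = 69.7 × 0.01434 = 0.999 mg/L.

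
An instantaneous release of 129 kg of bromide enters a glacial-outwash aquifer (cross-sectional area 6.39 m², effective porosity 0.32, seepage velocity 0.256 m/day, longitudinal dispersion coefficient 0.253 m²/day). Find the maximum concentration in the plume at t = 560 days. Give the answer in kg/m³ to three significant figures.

The peak of an instantaneous 1D plume sits at x = vt; there the Gaussian factor is 1 and C_max = M/(n_e·A·√(4πDt)), where n_e·A is the pore area the mass is dissolved in.
√(4πDt) = √(4π × 0.253 × 560) = 42.19 m, so C_max = 129/(0.32 × 6.39 × 42.19) = 1.50 kg/m³.

1.50 kg/m³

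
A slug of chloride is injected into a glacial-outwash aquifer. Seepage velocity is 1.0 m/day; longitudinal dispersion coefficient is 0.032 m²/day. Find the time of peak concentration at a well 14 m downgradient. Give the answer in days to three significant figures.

For the 1D instantaneous-source solution, setting ∂C/∂t = 0 at fixed x gives v²t² + 2Dt − x² = 0, so t = (√(D² + v²x²) − D)/v².
√(D² + v²x²) = √(0.032² + 1.0² × 14²) = 14.00; v² = 1.
t = (14.00 − 0.032)/1 = 14.0 days (vs. the pure-advection estimate x/v = 14.0 d).

14.0 days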